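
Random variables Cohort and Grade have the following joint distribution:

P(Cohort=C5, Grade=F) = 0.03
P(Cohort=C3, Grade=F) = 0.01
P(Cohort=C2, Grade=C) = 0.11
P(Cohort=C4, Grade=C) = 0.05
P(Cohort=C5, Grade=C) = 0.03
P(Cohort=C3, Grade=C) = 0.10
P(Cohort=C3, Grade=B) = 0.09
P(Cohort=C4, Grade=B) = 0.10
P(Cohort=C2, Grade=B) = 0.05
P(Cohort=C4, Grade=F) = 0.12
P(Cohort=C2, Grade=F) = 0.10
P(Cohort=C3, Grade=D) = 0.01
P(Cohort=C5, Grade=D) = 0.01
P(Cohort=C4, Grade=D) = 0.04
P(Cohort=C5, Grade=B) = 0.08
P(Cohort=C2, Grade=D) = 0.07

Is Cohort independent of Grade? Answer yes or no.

P(Cohort=C2) = 0.33 and P(Grade=B) = 0.32, so their product is 0.1056, but P(Cohort=C2, Grade=B) = 0.05. Since these differ, Cohort and Grade are not independent.

no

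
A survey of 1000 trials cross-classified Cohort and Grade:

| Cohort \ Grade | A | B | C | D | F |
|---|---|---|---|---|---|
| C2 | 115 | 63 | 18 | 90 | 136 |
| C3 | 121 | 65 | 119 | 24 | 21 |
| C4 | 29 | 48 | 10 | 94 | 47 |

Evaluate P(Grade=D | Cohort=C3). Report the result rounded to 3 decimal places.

0.069

Total with Cohort=C3: 121 + 65 + 119 + 24 + 21 = 350.
P(Grade=D | Cohort=C3) = 24/350 = 0.069.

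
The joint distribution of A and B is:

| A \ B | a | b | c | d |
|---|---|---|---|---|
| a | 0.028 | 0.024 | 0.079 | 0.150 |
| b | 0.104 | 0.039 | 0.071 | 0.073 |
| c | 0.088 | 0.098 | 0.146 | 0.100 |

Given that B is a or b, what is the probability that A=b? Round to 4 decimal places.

P(B=a) = 0.028 + 0.104 + 0.088 = 0.220.
P(B=b) = 0.024 + 0.039 + 0.098 = 0.161.
P(B ∈ {a, b}) = 0.220 + 0.161 = 0.381; P(A=b, B ∈ {a, b}) = 0.104 + 0.039 = 0.143.
P(A=b | B ∈ {a, b}) = 0.143/0.381 = 0.3753.

0.3753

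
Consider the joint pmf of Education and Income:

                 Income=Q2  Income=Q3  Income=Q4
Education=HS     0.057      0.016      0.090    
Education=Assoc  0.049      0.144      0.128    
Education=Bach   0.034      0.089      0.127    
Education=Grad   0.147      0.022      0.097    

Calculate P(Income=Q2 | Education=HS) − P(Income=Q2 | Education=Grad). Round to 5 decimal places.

-0.20294

P(Education=HS) = 0.057 + 0.016 + 0.090 = 0.163; P(Income=Q2 | Education=HS) = 0.057/0.163 = 0.349693.
P(Education=Grad) = 0.147 + 0.022 + 0.097 = 0.266; P(Income=Q2 | Education=Grad) = 0.147/0.266 = 0.552632.
Difference = -0.20294.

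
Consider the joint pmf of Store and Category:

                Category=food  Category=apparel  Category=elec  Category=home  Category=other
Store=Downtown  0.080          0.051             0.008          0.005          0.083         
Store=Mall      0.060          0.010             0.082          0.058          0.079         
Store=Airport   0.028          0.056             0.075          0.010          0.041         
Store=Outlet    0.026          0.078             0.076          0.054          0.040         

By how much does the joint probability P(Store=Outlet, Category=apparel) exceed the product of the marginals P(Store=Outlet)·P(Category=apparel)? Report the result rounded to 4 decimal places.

P(Store=Outlet) = 0.026 + 0.078 + 0.076 + 0.054 + 0.040 = 0.274.
P(Category=apparel) = 0.051 + 0.010 + 0.056 + 0.078 = 0.195.
P(Store=Outlet, Category=apparel) − P(Store=Outlet)P(Category=apparel) = 0.078 − 0.274×0.195 = 0.0246.

0.0246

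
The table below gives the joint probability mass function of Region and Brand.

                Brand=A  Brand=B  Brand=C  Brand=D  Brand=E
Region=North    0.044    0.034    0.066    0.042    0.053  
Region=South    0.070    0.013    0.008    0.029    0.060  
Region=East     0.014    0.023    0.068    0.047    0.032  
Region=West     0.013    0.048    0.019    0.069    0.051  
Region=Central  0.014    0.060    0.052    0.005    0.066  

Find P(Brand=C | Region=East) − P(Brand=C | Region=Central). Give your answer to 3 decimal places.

0.106

P(Region=East) = 0.014 + 0.023 + 0.068 + 0.047 + 0.032 = 0.184; P(Brand=C | Region=East) = 0.068/0.184 = 0.3696.
P(Region=Central) = 0.014 + 0.060 + 0.052 + 0.005 + 0.066 = 0.197; P(Brand=C | Region=Central) = 0.052/0.197 = 0.2640.
Difference = 0.106.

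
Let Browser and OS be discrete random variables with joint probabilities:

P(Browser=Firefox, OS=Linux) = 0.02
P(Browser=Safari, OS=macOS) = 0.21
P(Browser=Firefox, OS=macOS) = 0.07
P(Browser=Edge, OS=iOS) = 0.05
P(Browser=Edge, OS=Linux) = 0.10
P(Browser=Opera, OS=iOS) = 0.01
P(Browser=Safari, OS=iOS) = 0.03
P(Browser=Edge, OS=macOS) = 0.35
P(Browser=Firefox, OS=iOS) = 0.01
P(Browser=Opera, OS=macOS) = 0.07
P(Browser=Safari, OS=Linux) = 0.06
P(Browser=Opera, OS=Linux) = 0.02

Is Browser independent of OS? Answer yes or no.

Every cell satisfies P(Browser,OS) = P(Browser)·P(OS). For instance P(Browser=Opera) = 0.10, P(OS=iOS) = 0.10, and 0.10×0.10 = 0.01 matches the joint entry. So Browser and OS are independent.

yes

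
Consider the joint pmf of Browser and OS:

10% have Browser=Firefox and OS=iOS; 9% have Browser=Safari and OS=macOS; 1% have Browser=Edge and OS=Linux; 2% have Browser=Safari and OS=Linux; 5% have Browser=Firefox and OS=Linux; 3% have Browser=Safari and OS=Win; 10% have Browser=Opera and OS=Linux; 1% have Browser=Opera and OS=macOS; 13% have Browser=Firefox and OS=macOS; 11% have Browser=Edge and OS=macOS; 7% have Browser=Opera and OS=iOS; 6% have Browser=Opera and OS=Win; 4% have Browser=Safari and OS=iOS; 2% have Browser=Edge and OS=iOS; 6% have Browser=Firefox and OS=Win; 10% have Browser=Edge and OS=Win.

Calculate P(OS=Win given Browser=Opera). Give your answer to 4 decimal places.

P(Browser=Opera) = 0.06 + 0.01 + 0.10 + 0.07 = 0.24.
P(OS=Win | Browser=Opera) = 0.06/0.24 = 0.2500.

0.2500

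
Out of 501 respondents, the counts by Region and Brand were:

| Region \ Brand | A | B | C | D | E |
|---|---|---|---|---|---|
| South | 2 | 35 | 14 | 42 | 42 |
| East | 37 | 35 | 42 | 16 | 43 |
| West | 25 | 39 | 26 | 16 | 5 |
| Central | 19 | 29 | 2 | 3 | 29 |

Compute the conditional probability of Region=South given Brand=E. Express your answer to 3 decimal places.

0.353

Total with Brand=E: 42 + 43 + 5 + 29 = 119.
P(Region=South | Brand=E) = 42/119 = 0.353.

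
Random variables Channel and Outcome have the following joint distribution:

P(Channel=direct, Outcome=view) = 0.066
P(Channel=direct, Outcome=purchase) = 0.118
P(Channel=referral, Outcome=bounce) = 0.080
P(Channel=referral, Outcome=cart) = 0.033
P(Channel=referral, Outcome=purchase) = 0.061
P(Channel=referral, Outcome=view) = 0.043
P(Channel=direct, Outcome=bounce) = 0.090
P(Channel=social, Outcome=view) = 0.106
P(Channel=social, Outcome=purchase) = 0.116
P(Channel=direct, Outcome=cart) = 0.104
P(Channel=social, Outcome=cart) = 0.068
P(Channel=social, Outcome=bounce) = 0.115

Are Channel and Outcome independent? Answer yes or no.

no

P(Channel=direct) = 0.378 and P(Outcome=cart) = 0.205, so their product is 0.07749, but P(Channel=direct, Outcome=cart) = 0.104. Since these differ, Channel and Outcome are not independent.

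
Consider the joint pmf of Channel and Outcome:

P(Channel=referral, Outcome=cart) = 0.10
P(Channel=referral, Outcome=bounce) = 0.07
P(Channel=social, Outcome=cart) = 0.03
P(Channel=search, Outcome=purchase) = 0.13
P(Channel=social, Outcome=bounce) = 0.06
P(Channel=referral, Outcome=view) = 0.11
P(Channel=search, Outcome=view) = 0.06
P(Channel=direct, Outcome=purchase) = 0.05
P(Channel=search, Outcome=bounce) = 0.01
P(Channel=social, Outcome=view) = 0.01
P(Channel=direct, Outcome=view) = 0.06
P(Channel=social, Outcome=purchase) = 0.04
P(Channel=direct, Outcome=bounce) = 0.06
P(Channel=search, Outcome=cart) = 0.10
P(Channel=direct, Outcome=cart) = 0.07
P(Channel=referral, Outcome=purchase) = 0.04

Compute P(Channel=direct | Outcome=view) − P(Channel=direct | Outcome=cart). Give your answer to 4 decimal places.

0.0167

P(Outcome=view) = 0.06 + 0.01 + 0.06 + 0.11 = 0.24; P(Channel=direct | Outcome=view) = 0.06/0.24 = 0.25000.
P(Outcome=cart) = 0.10 + 0.03 + 0.07 + 0.10 = 0.30; P(Channel=direct | Outcome=cart) = 0.07/0.30 = 0.23333.
Difference = 0.0167.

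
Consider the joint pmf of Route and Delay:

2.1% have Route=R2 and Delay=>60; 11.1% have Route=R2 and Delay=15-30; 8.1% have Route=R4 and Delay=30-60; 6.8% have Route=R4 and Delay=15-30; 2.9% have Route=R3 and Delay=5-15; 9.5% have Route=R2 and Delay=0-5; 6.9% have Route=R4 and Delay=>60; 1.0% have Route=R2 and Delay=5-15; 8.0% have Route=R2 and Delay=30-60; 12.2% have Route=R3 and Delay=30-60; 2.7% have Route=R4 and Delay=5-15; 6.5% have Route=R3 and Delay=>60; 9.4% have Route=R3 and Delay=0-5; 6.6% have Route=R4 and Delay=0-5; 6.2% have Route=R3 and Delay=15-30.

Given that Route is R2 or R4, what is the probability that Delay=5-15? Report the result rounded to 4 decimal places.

0.0589

P(Route=R2) = 0.095 + 0.010 + 0.111 + 0.080 + 0.021 = 0.317.
P(Route=R4) = 0.066 + 0.027 + 0.068 + 0.081 + 0.069 = 0.311.
P(Route ∈ {R2, R4}) = 0.317 + 0.311 = 0.628; P(Delay=5-15, Route ∈ {R2, R4}) = 0.010 + 0.027 = 0.037.
P(Delay=5-15 | Route ∈ {R2, R4}) = 0.037/0.628 = 0.0589.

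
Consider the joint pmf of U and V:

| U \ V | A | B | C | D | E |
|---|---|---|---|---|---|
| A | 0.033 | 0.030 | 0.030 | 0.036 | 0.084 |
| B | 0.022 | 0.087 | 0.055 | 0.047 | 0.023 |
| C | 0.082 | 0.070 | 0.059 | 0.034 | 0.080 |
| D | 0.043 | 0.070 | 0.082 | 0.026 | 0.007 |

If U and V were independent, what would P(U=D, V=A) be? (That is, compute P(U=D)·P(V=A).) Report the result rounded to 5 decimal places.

P(U=D) = 0.043 + 0.070 + 0.082 + 0.026 + 0.007 = 0.228.
P(V=A) = 0.033 + 0.022 + 0.082 + 0.043 = 0.180.
Product: 0.228 × 0.180 = 0.04104.

0.04104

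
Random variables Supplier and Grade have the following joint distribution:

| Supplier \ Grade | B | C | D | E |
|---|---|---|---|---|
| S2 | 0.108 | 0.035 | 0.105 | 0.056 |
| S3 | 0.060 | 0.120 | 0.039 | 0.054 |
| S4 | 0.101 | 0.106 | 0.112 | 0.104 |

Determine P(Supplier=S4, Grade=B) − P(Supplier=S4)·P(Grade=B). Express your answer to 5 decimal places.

P(Supplier=S4) = 0.101 + 0.106 + 0.112 + 0.104 = 0.423.
P(Grade=B) = 0.108 + 0.060 + 0.101 = 0.269.
P(Supplier=S4, Grade=B) − P(Supplier=S4)P(Grade=B) = 0.101 − 0.423×0.269 = -0.01279.

-0.01279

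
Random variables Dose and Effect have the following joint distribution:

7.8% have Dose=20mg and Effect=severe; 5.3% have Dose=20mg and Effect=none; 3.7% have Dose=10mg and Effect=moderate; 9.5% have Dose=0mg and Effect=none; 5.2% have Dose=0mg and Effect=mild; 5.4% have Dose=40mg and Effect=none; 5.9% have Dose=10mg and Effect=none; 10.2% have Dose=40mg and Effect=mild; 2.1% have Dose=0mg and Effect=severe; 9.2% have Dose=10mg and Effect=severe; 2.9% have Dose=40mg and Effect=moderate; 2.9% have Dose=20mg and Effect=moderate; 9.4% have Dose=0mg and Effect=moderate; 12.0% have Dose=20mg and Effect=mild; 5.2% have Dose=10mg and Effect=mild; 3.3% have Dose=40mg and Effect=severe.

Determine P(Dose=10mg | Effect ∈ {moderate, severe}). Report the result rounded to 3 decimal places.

P(Effect=moderate) = 0.094 + 0.037 + 0.029 + 0.029 = 0.189.
P(Effect=severe) = 0.021 + 0.092 + 0.078 + 0.033 = 0.224.
P(Effect ∈ {moderate, severe}) = 0.189 + 0.224 = 0.413; P(Dose=10mg, Effect ∈ {moderate, severe}) = 0.037 + 0.092 = 0.129.
P(Dose=10mg | Effect ∈ {moderate, severe}) = 0.129/0.413 = 0.312.

0.312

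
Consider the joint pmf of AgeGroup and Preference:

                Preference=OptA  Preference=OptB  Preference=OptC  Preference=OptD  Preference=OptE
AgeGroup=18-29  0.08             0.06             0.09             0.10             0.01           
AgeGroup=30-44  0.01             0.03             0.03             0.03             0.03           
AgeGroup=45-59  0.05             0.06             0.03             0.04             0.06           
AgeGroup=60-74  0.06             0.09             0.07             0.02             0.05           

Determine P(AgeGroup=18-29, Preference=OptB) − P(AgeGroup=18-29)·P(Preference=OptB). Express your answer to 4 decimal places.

P(AgeGroup=18-29) = 0.08 + 0.06 + 0.09 + 0.10 + 0.01 = 0.34.
P(Preference=OptB) = 0.06 + 0.03 + 0.06 + 0.09 = 0.24.
P(AgeGroup=18-29, Preference=OptB) − P(AgeGroup=18-29)P(Preference=OptB) = 0.06 − 0.34×0.24 = -0.0216.

-0.0216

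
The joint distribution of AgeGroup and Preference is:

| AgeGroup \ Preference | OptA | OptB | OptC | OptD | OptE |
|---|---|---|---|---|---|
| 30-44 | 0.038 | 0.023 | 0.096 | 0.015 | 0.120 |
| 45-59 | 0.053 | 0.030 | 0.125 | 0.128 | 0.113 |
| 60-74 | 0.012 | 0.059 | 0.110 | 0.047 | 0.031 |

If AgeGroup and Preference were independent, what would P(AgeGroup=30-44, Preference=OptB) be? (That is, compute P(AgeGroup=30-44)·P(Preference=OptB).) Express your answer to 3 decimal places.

P(AgeGroup=30-44) = 0.038 + 0.023 + 0.096 + 0.015 + 0.120 = 0.292.
P(Preference=OptB) = 0.023 + 0.030 + 0.059 = 0.112.
Product: 0.292 × 0.112 = 0.033.

0.033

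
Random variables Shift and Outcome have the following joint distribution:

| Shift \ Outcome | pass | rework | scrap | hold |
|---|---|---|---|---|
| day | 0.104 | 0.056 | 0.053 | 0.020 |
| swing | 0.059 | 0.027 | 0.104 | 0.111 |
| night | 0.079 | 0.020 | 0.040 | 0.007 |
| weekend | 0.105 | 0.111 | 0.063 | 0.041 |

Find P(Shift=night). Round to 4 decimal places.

0.1460

P(Shift=night) = 0.079 + 0.020 + 0.040 + 0.007 = 0.146.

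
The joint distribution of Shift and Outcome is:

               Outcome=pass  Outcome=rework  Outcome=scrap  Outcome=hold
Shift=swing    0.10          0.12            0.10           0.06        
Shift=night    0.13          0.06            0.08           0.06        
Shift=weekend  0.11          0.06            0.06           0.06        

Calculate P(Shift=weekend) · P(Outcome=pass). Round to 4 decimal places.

P(Shift=weekend) = 0.11 + 0.06 + 0.06 + 0.06 = 0.29.
P(Outcome=pass) = 0.10 + 0.13 + 0.11 = 0.34.
Product: 0.29 × 0.34 = 0.0986.

0.0986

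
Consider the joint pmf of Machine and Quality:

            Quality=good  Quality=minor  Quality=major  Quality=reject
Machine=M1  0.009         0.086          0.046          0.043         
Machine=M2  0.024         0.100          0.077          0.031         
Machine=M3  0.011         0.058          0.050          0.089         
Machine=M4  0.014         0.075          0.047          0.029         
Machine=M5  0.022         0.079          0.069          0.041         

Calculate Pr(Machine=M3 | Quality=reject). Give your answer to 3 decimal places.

0.382

P(Quality=reject) = 0.043 + 0.031 + 0.089 + 0.029 + 0.041 = 0.233.
P(Machine=M3 | Quality=reject) = 0.089/0.233 = 0.382.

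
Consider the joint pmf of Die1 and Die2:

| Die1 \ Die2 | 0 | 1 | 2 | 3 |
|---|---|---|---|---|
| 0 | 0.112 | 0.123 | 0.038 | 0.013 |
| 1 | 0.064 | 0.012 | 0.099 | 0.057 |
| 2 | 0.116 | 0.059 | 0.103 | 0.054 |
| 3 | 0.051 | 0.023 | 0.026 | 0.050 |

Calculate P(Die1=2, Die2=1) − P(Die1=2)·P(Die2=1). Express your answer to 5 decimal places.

P(Die1=2) = 0.116 + 0.059 + 0.103 + 0.054 = 0.332.
P(Die2=1) = 0.123 + 0.012 + 0.059 + 0.023 = 0.217.
P(Die1=2, Die2=1) − P(Die1=2)P(Die2=1) = 0.059 − 0.332×0.217 = -0.01304.

-0.01304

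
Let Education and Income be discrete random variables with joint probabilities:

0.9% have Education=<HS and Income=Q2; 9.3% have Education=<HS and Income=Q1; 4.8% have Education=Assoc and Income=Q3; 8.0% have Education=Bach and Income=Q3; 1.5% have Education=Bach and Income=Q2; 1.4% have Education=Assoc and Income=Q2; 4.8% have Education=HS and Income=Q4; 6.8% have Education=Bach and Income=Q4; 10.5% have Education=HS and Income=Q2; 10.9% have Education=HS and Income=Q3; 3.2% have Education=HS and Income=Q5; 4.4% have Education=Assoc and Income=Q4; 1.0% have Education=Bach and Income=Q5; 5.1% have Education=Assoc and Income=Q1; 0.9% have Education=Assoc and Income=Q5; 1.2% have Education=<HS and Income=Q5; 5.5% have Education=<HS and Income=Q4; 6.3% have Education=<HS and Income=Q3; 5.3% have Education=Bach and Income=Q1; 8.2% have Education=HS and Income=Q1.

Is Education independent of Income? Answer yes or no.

no

P(Education=HS) = 0.376 and P(Income=Q2) = 0.143, so their product is 0.05377, but P(Education=HS, Income=Q2) = 0.105. Since these differ, Education and Income are not independent.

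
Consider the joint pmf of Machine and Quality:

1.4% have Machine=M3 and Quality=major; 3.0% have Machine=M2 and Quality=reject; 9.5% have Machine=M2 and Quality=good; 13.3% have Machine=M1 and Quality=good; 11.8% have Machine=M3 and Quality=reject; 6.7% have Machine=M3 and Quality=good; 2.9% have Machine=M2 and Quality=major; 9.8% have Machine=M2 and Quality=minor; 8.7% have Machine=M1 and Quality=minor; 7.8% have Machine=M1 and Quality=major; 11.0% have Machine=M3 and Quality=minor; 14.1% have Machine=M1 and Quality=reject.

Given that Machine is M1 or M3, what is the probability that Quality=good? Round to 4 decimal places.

0.2674

P(Machine=M1) = 0.133 + 0.087 + 0.078 + 0.141 = 0.439.
P(Machine=M3) = 0.067 + 0.110 + 0.014 + 0.118 = 0.309.
P(Machine ∈ {M1, M3}) = 0.439 + 0.309 = 0.748; P(Quality=good, Machine ∈ {M1, M3}) = 0.133 + 0.067 = 0.200.
P(Quality=good | Machine ∈ {M1, M3}) = 0.200/0.748 = 0.2674.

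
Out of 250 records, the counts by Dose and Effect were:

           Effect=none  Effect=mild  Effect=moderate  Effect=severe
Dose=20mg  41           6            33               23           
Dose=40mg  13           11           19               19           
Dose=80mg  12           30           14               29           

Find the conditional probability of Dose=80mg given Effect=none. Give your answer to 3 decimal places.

Total with Effect=none: 41 + 13 + 12 = 66.
P(Dose=80mg | Effect=none) = 12/66 = 0.182.

0.182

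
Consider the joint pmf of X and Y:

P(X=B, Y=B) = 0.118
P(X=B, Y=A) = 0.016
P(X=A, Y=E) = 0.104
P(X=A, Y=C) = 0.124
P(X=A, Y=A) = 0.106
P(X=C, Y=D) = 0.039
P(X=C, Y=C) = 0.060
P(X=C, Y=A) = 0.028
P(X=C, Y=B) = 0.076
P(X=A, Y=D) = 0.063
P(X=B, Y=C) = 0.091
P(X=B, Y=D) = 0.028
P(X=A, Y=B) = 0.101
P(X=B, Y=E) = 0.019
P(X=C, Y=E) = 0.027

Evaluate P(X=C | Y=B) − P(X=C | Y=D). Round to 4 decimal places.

-0.0424

P(Y=B) = 0.101 + 0.118 + 0.076 = 0.295; P(X=C | Y=B) = 0.076/0.295 = 0.25763.
P(Y=D) = 0.063 + 0.028 + 0.039 = 0.130; P(X=C | Y=D) = 0.039/0.130 = 0.30000.
Difference = -0.0424.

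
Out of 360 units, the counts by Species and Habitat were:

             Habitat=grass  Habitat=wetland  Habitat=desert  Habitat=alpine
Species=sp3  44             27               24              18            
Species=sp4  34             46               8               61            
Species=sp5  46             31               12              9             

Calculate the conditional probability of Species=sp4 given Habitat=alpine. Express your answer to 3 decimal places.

Total with Habitat=alpine: 18 + 61 + 9 = 88.
P(Species=sp4 | Habitat=alpine) = 61/88 = 0.693.

0.693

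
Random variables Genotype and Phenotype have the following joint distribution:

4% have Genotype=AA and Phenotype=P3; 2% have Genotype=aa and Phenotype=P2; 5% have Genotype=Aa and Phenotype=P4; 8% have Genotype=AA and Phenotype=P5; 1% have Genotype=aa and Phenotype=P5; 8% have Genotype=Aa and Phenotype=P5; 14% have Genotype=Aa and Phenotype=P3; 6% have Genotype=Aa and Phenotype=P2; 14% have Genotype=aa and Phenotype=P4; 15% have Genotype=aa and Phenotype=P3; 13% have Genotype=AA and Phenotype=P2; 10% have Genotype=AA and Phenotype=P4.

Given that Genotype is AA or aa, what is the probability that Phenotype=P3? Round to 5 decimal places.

P(Genotype=AA) = 0.13 + 0.04 + 0.10 + 0.08 = 0.35.
P(Genotype=aa) = 0.02 + 0.15 + 0.14 + 0.01 = 0.32.
P(Genotype ∈ {AA, aa}) = 0.35 + 0.32 = 0.67; P(Phenotype=P3, Genotype ∈ {AA, aa}) = 0.04 + 0.15 = 0.19.
P(Phenotype=P3 | Genotype ∈ {AA, aa}) = 0.19/0.67 = 0.28358.

0.28358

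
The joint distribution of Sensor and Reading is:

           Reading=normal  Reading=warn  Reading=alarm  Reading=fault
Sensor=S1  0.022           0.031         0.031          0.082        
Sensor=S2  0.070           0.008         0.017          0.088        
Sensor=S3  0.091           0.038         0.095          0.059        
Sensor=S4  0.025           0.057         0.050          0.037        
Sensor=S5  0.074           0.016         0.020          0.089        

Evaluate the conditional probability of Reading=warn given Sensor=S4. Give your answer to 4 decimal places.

P(Sensor=S4) = 0.025 + 0.057 + 0.050 + 0.037 = 0.169.
P(Reading=warn | Sensor=S4) = 0.057/0.169 = 0.3373.

0.3373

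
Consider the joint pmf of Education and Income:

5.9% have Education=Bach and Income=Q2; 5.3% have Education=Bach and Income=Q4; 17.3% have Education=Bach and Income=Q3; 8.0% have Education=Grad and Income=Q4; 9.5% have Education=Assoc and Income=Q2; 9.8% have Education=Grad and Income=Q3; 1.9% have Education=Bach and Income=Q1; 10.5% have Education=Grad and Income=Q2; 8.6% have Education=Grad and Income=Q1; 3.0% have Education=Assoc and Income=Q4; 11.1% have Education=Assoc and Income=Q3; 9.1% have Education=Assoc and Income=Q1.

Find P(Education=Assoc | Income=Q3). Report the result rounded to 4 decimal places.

P(Income=Q3) = 0.111 + 0.173 + 0.098 = 0.382.
P(Education=Assoc | Income=Q3) = 0.111/0.382 = 0.2906.

0.2906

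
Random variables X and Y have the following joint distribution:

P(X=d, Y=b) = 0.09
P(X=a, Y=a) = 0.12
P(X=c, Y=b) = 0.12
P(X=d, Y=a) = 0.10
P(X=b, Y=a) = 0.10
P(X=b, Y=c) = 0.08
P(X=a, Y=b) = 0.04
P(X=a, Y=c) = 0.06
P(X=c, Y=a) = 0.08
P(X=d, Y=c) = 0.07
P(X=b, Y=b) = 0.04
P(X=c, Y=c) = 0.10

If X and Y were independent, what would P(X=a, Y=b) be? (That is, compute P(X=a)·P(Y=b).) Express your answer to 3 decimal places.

0.064

P(X=a) = 0.12 + 0.04 + 0.06 = 0.22.
P(Y=b) = 0.04 + 0.04 + 0.12 + 0.09 = 0.29.
Product: 0.22 × 0.29 = 0.064.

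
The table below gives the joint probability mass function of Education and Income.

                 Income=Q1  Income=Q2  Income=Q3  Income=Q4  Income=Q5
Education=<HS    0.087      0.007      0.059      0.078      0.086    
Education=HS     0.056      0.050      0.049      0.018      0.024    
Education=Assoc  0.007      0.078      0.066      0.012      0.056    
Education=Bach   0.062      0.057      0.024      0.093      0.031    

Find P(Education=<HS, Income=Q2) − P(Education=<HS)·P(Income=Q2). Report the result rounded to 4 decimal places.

-0.0539

P(Education=<HS) = 0.087 + 0.007 + 0.059 + 0.078 + 0.086 = 0.317.
P(Income=Q2) = 0.007 + 0.050 + 0.078 + 0.057 = 0.192.
P(Education=<HS, Income=Q2) − P(Education=<HS)P(Income=Q2) = 0.007 − 0.317×0.192 = -0.0539.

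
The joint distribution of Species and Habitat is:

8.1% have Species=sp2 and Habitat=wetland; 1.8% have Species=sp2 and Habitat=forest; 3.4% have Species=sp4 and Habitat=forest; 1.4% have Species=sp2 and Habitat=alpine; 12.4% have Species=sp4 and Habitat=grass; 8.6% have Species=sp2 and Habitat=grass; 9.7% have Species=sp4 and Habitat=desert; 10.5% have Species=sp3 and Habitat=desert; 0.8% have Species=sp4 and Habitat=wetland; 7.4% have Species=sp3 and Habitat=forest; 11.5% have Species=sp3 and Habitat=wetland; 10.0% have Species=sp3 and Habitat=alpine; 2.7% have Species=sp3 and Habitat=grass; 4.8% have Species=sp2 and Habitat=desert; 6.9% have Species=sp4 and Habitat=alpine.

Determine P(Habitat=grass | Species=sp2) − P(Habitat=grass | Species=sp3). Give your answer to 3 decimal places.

0.284

P(Species=sp2) = 0.018 + 0.086 + 0.081 + 0.048 + 0.014 = 0.247; P(Habitat=grass | Species=sp2) = 0.086/0.247 = 0.3482.
P(Species=sp3) = 0.074 + 0.027 + 0.115 + 0.105 + 0.100 = 0.421; P(Habitat=grass | Species=sp3) = 0.027/0.421 = 0.0641.
Difference = 0.284.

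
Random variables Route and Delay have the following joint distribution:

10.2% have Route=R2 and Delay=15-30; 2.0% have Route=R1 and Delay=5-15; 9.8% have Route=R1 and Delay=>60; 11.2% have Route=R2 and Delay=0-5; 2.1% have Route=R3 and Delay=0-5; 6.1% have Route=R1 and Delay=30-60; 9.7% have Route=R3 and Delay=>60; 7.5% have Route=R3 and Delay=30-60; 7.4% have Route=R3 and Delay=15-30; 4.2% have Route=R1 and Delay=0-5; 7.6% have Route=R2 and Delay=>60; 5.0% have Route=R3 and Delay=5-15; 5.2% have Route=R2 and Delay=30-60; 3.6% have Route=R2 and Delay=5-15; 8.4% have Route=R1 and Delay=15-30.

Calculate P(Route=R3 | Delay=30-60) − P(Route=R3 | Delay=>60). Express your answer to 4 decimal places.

P(Delay=30-60) = 0.061 + 0.052 + 0.075 = 0.188; P(Route=R3 | Delay=30-60) = 0.075/0.188 = 0.39894.
P(Delay=>60) = 0.098 + 0.076 + 0.097 = 0.271; P(Route=R3 | Delay=>60) = 0.097/0.271 = 0.35793.
Difference = 0.0410.

0.0410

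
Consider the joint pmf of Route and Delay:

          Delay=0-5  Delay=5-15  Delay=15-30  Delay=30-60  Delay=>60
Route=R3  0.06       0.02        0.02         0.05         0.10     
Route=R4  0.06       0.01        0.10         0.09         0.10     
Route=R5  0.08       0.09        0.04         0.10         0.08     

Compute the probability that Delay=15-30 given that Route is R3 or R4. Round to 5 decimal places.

0.19672

P(Route=R3) = 0.06 + 0.02 + 0.02 + 0.05 + 0.10 = 0.25.
P(Route=R4) = 0.06 + 0.01 + 0.10 + 0.09 + 0.10 = 0.36.
P(Route ∈ {R3, R4}) = 0.25 + 0.36 = 0.61; P(Delay=15-30, Route ∈ {R3, R4}) = 0.02 + 0.10 = 0.12.
P(Delay=15-30 | Route ∈ {R3, R4}) = 0.12/0.61 = 0.19672.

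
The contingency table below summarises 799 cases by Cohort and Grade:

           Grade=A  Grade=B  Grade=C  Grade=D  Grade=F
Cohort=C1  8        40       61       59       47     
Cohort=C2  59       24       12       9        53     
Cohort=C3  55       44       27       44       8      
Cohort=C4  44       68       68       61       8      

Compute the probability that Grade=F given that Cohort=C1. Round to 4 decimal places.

0.2186

Total with Cohort=C1: 8 + 40 + 61 + 59 + 47 = 215.
P(Grade=F | Cohort=C1) = 47/215 = 0.2186.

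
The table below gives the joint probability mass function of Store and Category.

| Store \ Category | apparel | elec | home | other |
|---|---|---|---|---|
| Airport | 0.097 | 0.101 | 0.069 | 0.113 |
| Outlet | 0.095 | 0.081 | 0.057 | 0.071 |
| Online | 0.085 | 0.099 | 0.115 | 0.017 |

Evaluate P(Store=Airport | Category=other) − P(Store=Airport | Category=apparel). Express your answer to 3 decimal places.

P(Category=other) = 0.113 + 0.071 + 0.017 = 0.201; P(Store=Airport | Category=other) = 0.113/0.201 = 0.5622.
P(Category=apparel) = 0.097 + 0.095 + 0.085 = 0.277; P(Store=Airport | Category=apparel) = 0.097/0.277 = 0.3502.
Difference = 0.212.

0.212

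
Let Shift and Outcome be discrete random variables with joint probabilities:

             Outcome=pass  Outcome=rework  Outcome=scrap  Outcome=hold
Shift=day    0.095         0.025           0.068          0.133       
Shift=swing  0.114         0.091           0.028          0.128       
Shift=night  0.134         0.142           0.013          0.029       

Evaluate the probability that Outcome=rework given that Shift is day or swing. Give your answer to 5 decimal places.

P(Shift=day) = 0.095 + 0.025 + 0.068 + 0.133 = 0.321.
P(Shift=swing) = 0.114 + 0.091 + 0.028 + 0.128 = 0.361.
P(Shift ∈ {day, swing}) = 0.321 + 0.361 = 0.682; P(Outcome=rework, Shift ∈ {day, swing}) = 0.025 + 0.091 = 0.116.
P(Outcome=rework | Shift ∈ {day, swing}) = 0.116/0.682 = 0.17009.

0.17009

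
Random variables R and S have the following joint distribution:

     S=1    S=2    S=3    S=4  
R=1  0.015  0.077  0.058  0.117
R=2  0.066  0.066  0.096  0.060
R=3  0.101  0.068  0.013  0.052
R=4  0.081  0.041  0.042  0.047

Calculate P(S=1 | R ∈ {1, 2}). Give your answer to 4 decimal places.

P(R=1) = 0.015 + 0.077 + 0.058 + 0.117 = 0.267.
P(R=2) = 0.066 + 0.066 + 0.096 + 0.060 = 0.288.
P(R ∈ {1, 2}) = 0.267 + 0.288 = 0.555; P(S=1, R ∈ {1, 2}) = 0.015 + 0.066 = 0.081.
P(S=1 | R ∈ {1, 2}) = 0.081/0.555 = 0.1459.

0.1459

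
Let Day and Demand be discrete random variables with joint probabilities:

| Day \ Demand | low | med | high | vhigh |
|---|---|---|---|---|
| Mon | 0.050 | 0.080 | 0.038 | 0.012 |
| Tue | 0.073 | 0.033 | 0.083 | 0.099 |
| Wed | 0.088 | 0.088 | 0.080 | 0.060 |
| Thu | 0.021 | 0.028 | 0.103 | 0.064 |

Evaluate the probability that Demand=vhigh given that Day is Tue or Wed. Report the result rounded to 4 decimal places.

P(Day=Tue) = 0.073 + 0.033 + 0.083 + 0.099 = 0.288.
P(Day=Wed) = 0.088 + 0.088 + 0.080 + 0.060 = 0.316.
P(Day ∈ {Tue, Wed}) = 0.288 + 0.316 = 0.604; P(Demand=vhigh, Day ∈ {Tue, Wed}) = 0.099 + 0.060 = 0.159.
P(Demand=vhigh | Day ∈ {Tue, Wed}) = 0.159/0.604 = 0.2632.

0.2632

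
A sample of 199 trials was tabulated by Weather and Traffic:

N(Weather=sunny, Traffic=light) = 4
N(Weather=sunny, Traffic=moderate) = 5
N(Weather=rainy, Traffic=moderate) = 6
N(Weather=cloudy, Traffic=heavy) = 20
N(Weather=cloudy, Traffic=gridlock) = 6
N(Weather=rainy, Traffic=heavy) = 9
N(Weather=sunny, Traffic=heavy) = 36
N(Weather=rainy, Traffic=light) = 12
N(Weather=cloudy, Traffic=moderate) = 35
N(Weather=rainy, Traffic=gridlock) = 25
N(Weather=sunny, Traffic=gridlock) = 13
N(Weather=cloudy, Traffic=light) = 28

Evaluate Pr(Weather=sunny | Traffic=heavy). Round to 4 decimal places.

Total with Traffic=heavy: 36 + 20 + 9 = 65.
P(Weather=sunny | Traffic=heavy) = 36/65 = 0.5538.

0.5538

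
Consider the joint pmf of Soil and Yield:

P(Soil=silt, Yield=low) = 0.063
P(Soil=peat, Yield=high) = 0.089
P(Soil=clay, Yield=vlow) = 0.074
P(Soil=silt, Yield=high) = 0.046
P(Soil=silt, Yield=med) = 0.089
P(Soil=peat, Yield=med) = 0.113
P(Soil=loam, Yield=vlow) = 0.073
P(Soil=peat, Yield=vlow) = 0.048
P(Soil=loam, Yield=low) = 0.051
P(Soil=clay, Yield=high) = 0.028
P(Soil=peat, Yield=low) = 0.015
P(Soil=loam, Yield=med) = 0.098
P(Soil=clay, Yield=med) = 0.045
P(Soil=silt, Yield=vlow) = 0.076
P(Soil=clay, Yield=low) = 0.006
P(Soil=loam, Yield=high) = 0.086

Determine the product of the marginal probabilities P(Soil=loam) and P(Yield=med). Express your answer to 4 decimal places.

P(Soil=loam) = 0.073 + 0.051 + 0.098 + 0.086 = 0.308.
P(Yield=med) = 0.098 + 0.045 + 0.089 + 0.113 = 0.345.
Product: 0.308 × 0.345 = 0.1063.

0.1063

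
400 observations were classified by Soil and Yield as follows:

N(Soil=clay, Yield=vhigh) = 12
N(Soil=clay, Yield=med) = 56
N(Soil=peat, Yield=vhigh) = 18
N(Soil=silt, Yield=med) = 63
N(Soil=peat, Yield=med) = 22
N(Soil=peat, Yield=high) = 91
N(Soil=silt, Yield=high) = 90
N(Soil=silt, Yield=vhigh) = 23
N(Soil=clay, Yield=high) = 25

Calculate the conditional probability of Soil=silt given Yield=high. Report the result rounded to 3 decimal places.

0.437

Total with Yield=high: 25 + 90 + 91 = 206.
P(Soil=silt | Yield=high) = 90/206 = 0.437.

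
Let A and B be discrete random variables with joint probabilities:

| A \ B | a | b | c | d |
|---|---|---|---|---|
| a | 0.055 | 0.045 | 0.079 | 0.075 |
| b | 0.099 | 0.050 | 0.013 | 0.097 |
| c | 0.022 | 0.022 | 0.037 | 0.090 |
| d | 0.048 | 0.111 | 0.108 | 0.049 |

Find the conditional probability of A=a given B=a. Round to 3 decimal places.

0.246

P(B=a) = 0.055 + 0.099 + 0.022 + 0.048 = 0.224.
P(A=a | B=a) = 0.055/0.224 = 0.246.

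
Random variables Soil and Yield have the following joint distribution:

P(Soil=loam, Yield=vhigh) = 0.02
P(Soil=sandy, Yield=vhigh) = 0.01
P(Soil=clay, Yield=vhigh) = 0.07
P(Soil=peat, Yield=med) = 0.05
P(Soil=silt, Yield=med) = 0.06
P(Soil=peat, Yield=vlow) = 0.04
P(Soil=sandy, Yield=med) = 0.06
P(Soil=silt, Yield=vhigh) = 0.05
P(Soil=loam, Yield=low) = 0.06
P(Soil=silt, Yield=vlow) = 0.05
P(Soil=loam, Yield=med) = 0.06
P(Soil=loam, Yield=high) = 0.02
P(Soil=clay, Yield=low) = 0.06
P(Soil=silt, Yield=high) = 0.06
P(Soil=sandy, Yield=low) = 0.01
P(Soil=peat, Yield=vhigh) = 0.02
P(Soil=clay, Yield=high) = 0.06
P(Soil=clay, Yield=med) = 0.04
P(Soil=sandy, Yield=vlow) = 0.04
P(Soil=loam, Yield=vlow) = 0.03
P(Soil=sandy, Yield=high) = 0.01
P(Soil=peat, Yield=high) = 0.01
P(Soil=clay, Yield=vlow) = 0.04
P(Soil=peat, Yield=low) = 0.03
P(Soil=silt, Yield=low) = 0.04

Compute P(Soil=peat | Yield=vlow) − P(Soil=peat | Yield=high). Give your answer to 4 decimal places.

P(Yield=vlow) = 0.04 + 0.03 + 0.04 + 0.05 + 0.04 = 0.20; P(Soil=peat | Yield=vlow) = 0.04/0.20 = 0.20000.
P(Yield=high) = 0.01 + 0.02 + 0.06 + 0.06 + 0.01 = 0.16; P(Soil=peat | Yield=high) = 0.01/0.16 = 0.06250.
Difference = 0.1375.

0.1375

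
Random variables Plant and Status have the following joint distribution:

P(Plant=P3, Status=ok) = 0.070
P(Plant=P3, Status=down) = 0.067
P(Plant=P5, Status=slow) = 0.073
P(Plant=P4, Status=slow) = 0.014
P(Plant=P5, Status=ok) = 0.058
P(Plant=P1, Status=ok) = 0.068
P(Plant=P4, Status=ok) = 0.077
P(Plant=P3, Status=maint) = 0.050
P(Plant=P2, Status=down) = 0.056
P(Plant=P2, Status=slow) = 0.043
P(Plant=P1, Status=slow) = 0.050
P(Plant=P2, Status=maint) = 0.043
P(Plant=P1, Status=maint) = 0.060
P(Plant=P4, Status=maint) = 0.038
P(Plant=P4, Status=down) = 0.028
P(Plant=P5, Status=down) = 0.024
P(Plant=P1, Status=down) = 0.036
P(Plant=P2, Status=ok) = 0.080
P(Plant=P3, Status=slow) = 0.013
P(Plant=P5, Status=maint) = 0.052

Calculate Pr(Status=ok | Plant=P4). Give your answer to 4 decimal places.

0.4904

P(Plant=P4) = 0.077 + 0.014 + 0.028 + 0.038 = 0.157.
P(Status=ok | Plant=P4) = 0.077/0.157 = 0.4904.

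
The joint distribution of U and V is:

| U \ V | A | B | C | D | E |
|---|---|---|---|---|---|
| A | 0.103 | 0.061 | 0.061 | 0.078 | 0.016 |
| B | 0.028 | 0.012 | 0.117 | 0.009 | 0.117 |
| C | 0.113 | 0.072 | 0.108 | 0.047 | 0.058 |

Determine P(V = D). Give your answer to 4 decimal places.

P(V=D) = 0.078 + 0.009 + 0.047 = 0.134.

0.1340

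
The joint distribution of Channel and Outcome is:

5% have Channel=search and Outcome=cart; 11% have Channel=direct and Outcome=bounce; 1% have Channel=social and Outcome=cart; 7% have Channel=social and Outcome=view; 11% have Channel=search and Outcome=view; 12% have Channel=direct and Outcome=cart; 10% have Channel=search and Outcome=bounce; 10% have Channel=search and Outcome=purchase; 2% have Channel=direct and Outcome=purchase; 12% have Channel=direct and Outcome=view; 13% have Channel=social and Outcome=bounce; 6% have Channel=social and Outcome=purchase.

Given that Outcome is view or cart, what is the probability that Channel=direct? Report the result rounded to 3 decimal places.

0.500

P(Outcome=view) = 0.11 + 0.07 + 0.12 = 0.30.
P(Outcome=cart) = 0.05 + 0.01 + 0.12 = 0.18.
P(Outcome ∈ {view, cart}) = 0.30 + 0.18 = 0.48; P(Channel=direct, Outcome ∈ {view, cart}) = 0.12 + 0.12 = 0.24.
P(Channel=direct | Outcome ∈ {view, cart}) = 0.24/0.48 = 0.500.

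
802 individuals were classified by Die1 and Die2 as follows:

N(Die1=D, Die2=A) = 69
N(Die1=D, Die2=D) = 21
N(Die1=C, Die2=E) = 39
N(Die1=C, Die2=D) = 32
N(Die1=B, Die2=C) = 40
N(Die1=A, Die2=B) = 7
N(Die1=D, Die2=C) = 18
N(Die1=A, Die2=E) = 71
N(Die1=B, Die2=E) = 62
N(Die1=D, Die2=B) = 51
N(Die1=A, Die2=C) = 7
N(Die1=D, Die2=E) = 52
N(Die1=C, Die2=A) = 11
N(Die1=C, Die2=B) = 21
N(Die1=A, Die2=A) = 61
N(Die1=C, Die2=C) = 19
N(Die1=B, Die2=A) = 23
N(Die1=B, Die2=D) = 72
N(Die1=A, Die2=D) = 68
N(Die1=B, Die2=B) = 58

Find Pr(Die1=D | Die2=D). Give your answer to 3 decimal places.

0.109

Total with Die2=D: 68 + 72 + 32 + 21 = 193.
P(Die1=D | Die2=D) = 21/193 = 0.109.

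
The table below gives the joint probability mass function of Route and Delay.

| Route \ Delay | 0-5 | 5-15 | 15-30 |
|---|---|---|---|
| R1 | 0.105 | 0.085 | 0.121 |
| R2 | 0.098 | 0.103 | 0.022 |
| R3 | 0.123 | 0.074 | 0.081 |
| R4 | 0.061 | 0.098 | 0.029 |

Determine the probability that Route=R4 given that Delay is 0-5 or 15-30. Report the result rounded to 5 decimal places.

P(Delay=0-5) = 0.105 + 0.098 + 0.123 + 0.061 = 0.387.
P(Delay=15-30) = 0.121 + 0.022 + 0.081 + 0.029 = 0.253.
P(Delay ∈ {0-5, 15-30}) = 0.387 + 0.253 = 0.640; P(Route=R4, Delay ∈ {0-5, 15-30}) = 0.061 + 0.029 = 0.090.
P(Route=R4 | Delay ∈ {0-5, 15-30}) = 0.090/0.640 = 0.14063.

0.14063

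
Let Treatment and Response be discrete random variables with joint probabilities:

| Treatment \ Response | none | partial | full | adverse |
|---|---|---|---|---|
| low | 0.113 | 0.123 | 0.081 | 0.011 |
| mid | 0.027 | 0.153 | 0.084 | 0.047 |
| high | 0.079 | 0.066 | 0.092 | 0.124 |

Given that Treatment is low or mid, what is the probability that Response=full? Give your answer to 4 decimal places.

0.2582

P(Treatment=low) = 0.113 + 0.123 + 0.081 + 0.011 = 0.328.
P(Treatment=mid) = 0.027 + 0.153 + 0.084 + 0.047 = 0.311.
P(Treatment ∈ {low, mid}) = 0.328 + 0.311 = 0.639; P(Response=full, Treatment ∈ {low, mid}) = 0.081 + 0.084 = 0.165.
P(Response=full | Treatment ∈ {low, mid}) = 0.165/0.639 = 0.2582.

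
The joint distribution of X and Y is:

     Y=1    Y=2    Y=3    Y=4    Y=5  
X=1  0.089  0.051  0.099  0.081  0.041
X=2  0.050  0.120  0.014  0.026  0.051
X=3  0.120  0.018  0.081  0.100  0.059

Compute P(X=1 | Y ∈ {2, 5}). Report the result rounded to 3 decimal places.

0.271

P(Y=2) = 0.051 + 0.120 + 0.018 = 0.189.
P(Y=5) = 0.041 + 0.051 + 0.059 = 0.151.
P(Y ∈ {2, 5}) = 0.189 + 0.151 = 0.340; P(X=1, Y ∈ {2, 5}) = 0.051 + 0.041 = 0.092.
P(X=1 | Y ∈ {2, 5}) = 0.092/0.340 = 0.271.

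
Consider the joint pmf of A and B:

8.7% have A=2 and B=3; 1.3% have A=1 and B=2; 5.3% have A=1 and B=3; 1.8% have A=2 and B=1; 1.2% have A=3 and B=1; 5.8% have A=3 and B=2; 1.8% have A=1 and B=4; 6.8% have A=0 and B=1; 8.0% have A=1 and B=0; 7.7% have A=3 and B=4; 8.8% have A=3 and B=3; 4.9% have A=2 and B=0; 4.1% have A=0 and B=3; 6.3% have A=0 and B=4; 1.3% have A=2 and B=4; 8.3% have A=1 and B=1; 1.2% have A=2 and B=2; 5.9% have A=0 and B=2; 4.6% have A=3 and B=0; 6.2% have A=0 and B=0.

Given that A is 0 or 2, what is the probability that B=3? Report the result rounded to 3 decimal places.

P(A=0) = 0.062 + 0.068 + 0.059 + 0.041 + 0.063 = 0.293.
P(A=2) = 0.049 + 0.018 + 0.012 + 0.087 + 0.013 = 0.179.
P(A ∈ {0, 2}) = 0.293 + 0.179 = 0.472; P(B=3, A ∈ {0, 2}) = 0.041 + 0.087 = 0.128.
P(B=3 | A ∈ {0, 2}) = 0.128/0.472 = 0.271.

0.271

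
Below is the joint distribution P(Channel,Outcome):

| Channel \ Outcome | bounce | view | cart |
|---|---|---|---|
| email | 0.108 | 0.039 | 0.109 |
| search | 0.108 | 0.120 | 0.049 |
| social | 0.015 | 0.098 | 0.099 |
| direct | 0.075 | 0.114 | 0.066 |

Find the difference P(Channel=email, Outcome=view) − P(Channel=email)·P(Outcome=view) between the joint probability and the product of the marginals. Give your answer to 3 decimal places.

-0.056

P(Channel=email) = 0.108 + 0.039 + 0.109 = 0.256.
P(Outcome=view) = 0.039 + 0.120 + 0.098 + 0.114 = 0.371.
P(Channel=email, Outcome=view) − P(Channel=email)P(Outcome=view) = 0.039 − 0.256×0.371 = -0.056.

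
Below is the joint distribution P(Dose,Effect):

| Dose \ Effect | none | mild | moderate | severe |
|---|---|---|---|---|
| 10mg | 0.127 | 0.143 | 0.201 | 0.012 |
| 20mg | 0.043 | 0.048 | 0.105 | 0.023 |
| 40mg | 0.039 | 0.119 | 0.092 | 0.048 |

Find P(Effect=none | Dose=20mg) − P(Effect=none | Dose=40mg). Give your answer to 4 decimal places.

P(Dose=20mg) = 0.043 + 0.048 + 0.105 + 0.023 = 0.219; P(Effect=none | Dose=20mg) = 0.043/0.219 = 0.19635.
P(Dose=40mg) = 0.039 + 0.119 + 0.092 + 0.048 = 0.298; P(Effect=none | Dose=40mg) = 0.039/0.298 = 0.13087.
Difference = 0.0655.

0.0655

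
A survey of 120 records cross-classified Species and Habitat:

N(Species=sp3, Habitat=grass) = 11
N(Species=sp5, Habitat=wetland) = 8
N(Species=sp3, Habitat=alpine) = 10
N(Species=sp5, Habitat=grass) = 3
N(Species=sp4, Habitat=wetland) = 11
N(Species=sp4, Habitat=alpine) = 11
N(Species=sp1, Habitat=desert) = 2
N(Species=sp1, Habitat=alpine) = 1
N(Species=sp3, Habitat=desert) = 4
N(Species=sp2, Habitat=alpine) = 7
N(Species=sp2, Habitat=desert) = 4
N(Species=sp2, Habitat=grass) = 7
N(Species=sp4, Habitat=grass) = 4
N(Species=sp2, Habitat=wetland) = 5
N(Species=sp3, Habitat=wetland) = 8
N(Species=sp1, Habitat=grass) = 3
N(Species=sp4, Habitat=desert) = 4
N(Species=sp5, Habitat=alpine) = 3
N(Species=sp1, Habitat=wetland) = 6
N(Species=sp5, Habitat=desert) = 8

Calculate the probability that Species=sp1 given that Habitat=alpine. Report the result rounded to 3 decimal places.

0.031

Total with Habitat=alpine: 1 + 7 + 10 + 11 + 3 = 32.
P(Species=sp1 | Habitat=alpine) = 1/32 = 0.031.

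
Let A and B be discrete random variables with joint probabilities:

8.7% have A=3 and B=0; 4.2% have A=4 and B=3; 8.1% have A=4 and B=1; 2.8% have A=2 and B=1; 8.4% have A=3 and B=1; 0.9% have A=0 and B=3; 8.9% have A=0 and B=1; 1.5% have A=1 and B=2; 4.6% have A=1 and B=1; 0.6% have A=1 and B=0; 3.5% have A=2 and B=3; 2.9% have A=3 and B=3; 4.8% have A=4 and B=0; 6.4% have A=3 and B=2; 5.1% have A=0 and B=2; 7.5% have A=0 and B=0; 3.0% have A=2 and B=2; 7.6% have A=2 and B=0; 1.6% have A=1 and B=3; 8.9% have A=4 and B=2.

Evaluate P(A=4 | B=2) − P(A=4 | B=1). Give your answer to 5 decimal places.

0.11048

P(B=2) = 0.051 + 0.015 + 0.030 + 0.064 + 0.089 = 0.249; P(A=4 | B=2) = 0.089/0.249 = 0.357430.
P(B=1) = 0.089 + 0.046 + 0.028 + 0.084 + 0.081 = 0.328; P(A=4 | B=1) = 0.081/0.328 = 0.246951.
Difference = 0.11048.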